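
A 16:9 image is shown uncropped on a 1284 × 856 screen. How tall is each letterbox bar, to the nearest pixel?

67 px

16:9 is wider than 3:2, so it spans the full width.
The image is 1284 × 9/16 ≈ 722.25 px tall.
Leftover height: 856 − 722.25 = 133.75 px → 66.88 each side.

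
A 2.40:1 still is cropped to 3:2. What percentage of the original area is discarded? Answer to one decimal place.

37.5%

3:2 is narrower than 2.40:1, so the crop keeps the full height and trims the width.
(1.500)/(2.400) ≈ 0.625 of the area survives, leaving 37.50% discarded.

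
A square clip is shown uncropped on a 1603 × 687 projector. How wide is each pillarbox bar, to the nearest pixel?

square (1.000) < 21×9 (2.333), so the clip fills the height.
Content width = 687 × 1/1 ≈ 687.00 px.
Leftover width: 1603 − 687.00 = 916.00 px → 458.00 each side.

458 px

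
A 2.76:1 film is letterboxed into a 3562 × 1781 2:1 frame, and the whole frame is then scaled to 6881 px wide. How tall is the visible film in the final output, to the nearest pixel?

Fitted into 3562×1781, the film spans the width; its height is 3562 / 2.760 ≈ 1290.58 px.
The frame scales by 6881/3562 = 1.9318; 1290.58 × 1.9318 ≈ 2493.12 px.

2493 px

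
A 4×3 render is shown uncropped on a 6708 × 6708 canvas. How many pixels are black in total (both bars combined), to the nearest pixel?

11249316 pixels

Since 1.333 > 1.000, the render is width-limited.
The render is 6708 × 3/4 ≈ 5031.0000 px tall.
Leftover height: 6708 − 5031.0000 = 1677.0000 px.
That's 1677.0000 × 6708 ≈ 11249316 black pixels.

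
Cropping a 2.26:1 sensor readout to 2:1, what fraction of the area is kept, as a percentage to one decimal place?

2:1 is narrower than 2.26:1, so the crop keeps the full height and trims the width.
Fraction kept = (2.000)/(2.260) ≈ 88.50%.

88.5%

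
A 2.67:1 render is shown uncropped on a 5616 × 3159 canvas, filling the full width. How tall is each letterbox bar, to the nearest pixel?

528 px

That makes the image 2103.37 px tall (5616 / 2.670).
3159 − 2103.37 = 1055.63 px of bars (527.81 each).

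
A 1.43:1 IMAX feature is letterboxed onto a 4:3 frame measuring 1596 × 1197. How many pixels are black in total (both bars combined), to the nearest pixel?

1.43:1 IMAX is wider than 4:3, so it spans the full width.
The feature is 1596 / 1.430 ≈ 1116.0839 px tall.
Leftover height: 1197 − 1116.0839 = 80.9161 px.
Across the 1596-px span: 80.9161 × 1596 ≈ 129142 px.

129142 pixels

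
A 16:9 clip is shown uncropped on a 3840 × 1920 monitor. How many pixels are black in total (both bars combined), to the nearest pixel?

819200 pixels

16:9 (1.778) < 2:1 (2.000), so the clip fills the height.
That makes the image 3413.3333 px wide (1920 × 16/9).
Leftover width: 3840 − 3413.3333 = 426.6667 px.
Bar area = 426.6667 × 1920 ≈ 819200 px.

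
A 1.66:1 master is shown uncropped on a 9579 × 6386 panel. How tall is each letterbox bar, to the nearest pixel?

1.66:1 (1.660) > 3:2 (1.500), so the master fills the width.
The master is 9579 / 1.660 ≈ 5770.48 px tall.
Leftover height: 6386 − 5770.48 = 615.52 px → 307.76 each side.

308 px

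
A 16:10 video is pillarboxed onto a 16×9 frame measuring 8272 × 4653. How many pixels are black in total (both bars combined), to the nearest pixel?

16:10 is narrower than 16×9, so it spans the full height.
Content width = 4653 × 16/10 ≈ 7444.8000 px.
Leftover width: 8272 − 7444.8000 = 827.2000 px.
That's 827.2000 × 4653 ≈ 3848962 black pixels.

3848962 pixels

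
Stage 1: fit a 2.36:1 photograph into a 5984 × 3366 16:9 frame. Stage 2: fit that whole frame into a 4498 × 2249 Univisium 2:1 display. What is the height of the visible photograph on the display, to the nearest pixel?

Inside the 5984×3366 canvas the photograph is width-limited at 5984.00 × 2535.59.
The 16:9 canvas is height-limited in 4498×2249, giving 3998.22 × 2249.00; scale factor 0.6682.
So the photograph's height is 2535.59 × 0.6682 ≈ 1694.16.

1694 px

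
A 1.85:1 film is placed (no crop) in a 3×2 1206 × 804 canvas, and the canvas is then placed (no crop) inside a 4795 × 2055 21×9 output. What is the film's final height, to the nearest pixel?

1666 px

First fit — 1.85:1 into 1206×804 spans the width: 1206.00 × 651.89.
Second fit — the 3×2 canvas into 4795×2055 spans the height: 3082.50 × 2055.00 (×2.5560 from 1206×804).
The film scales with it: height 651.89 × 2.5560 ≈ 1666.22.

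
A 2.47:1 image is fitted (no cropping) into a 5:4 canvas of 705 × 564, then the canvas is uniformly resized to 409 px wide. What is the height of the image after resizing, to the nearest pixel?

166 px

In the 705×564 frame the image fills the width: height = 705 / 2.470 ≈ 285.43 px.
Resizing to 409 px wide multiplies everything by 0.5801: 285.43 → 165.59 px.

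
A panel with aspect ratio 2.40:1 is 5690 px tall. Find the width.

13656 px

5690 × 2.400 = 13656.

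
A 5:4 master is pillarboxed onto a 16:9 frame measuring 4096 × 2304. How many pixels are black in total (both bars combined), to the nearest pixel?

5:4 (1.250) < 16:9 (1.778), so the master fills the height.
That makes the image 2880.0000 px wide (2304 × 5/4).
Black = 4096 − 2880.0000 = 1216.0000 px.
Bar area = 1216.0000 × 2304 ≈ 2801664 px.

2801664 pixels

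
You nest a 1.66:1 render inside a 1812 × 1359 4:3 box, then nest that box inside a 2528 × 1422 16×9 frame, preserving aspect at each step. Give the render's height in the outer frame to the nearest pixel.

1142 px

1.66:1 in 1812×1359: fills the width, so the render is 1812.00 × 1091.57.
Second fit — the 4:3 canvas into 2528×1422 spans the height: 1896.00 × 1422.00 (×1.0464 from 1812×1359).
Applying the same ×1.0464: 1091.57 → 1142.17.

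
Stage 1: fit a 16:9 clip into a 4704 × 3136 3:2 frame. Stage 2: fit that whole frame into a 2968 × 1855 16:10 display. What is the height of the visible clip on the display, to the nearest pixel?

1565 px

Inside the 4704×3136 canvas the clip is width-limited at 4704.00 × 2646.00.
3:2 in 2968×1855: fills the height, so the intermediate becomes 2782.50 × 1855.00 — a scale of ×0.5915.
So the clip's height is 2646.00 × 0.5915 ≈ 1565.16.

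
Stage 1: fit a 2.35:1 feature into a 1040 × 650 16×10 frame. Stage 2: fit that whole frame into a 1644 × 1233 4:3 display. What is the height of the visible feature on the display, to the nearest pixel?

2.35:1 in 1040×650: fills the width, so the feature is 1040.00 × 442.55.
Second fit — the 16×10 canvas into 1644×1233 spans the width: 1644.00 × 1027.50 (×1.5808 from 1040×650).
So the feature's height is 442.55 × 1.5808 ≈ 699.57.

700 px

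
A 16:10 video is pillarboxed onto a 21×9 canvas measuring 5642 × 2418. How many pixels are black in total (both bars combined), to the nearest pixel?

Since 1.600 < 2.333, the video is height-limited.
Content width = 2418 × 16/10 ≈ 3868.8000 px.
Black = 5642 − 3868.8000 = 1773.2000 px.
Across the 2418-px span: 1773.2000 × 2418 ≈ 4287598 px.

4287598 pixels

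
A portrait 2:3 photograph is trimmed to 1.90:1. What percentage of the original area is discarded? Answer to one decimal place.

The width stays; only height is cut (since 1.90:1 is wider than portrait 2:3).
(0.667)/(1.900) ≈ 0.351 of the area survives, leaving 64.91% discarded.

64.9%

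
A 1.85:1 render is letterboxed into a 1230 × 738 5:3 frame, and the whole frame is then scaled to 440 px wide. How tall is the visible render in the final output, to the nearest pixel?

In the 1230×738 frame the render fills the width: height = 1230 / 1.850 ≈ 664.86 px.
The frame scales by 440/1230 = 0.3577; 664.86 × 0.3577 ≈ 237.84 px.

238 px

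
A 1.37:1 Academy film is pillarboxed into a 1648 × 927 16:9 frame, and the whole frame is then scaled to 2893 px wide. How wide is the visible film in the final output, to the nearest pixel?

At 1648×927 the film is height-limited, so width = 927 × 1.370 ≈ 1269.99 px.
Scaling 1648 → 2893 is ×1.7555, so the width becomes 1269.99 × 1.7555 ≈ 2229.42 px.

2229 px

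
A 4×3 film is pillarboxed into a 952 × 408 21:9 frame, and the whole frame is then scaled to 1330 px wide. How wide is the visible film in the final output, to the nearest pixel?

Fitted into 952×408, the film spans the height; its width is 408 × 4/3 ≈ 544.00 px.
Scaling 952 → 1330 is ×1.3971, so the width becomes 544.00 × 1.3971 ≈ 760.00 px.

760 px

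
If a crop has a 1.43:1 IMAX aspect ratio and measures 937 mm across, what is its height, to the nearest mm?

655 mm

937 / 1.430 = 655.24.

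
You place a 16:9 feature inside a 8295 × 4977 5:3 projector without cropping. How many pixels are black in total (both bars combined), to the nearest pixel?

2580263 pixels

16:9 (1.778) > 5:3 (1.667), so the feature fills the width.
The feature is 8295 × 9/16 ≈ 4665.9375 px tall.
Black = 4977 − 4665.9375 = 311.0625 px.
Across the 8295-px span: 311.0625 × 8295 ≈ 2580263 px.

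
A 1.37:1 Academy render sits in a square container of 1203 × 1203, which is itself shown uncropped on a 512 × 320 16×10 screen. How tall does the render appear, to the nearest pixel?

234 px

First fit — 1.37:1 Academy into 1203×1203 spans the width: 1203.00 × 878.10.
square in 512×320: fills the height, so the intermediate becomes 320.00 × 320.00 — a scale of ×0.2660.
Applying the same ×0.2660: 878.10 → 233.58.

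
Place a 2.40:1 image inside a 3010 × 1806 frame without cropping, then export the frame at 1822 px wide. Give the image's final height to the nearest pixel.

At 3010×1806 the image is width-limited, so height = 3010 / 2.400 ≈ 1254.17 px.
The frame scales by 1822/3010 = 0.6053; 1254.17 × 0.6053 ≈ 759.17 px.

759 px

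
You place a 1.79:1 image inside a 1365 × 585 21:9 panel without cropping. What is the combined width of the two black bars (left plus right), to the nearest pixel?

318 px

1.79:1 is narrower than 21:9, so it spans the full height.
That makes the image 1047.15 px wide (585 × 1.790).
Black = 1365 − 1047.15 = 317.85 px.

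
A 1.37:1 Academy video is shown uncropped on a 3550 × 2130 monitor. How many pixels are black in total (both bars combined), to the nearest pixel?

1345947 pixels

Since 1.370 < 1.667, the video is height-limited.
That makes the image 2918.1000 px wide (2130 × 1.370).
Leftover width: 3550 − 2918.1000 = 631.9000 px.
Bar area = 631.9000 × 2130 ≈ 1345947 px.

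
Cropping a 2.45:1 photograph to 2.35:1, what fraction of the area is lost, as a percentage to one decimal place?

The height stays; only width is cut (since 2.35:1 is narrower than 2.45:1).
Area ratio = (2.350)/(2.450) = 95.92%; the remaining 4.08% is cropped out.

4.1%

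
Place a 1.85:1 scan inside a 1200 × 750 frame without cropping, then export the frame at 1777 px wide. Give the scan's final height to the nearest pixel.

961 px

At 1200×750 the scan is width-limited, so height = 1200 / 1.850 ≈ 648.65 px.
Resizing to 1777 px wide multiplies everything by 1.4808: 648.65 → 960.54 px.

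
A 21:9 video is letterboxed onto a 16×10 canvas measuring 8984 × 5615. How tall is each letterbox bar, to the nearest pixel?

Since 2.333 > 1.600, the video is width-limited.
That makes the image 3850.29 px tall (8984 × 9/21).
Leftover height: 5615 − 3850.29 = 1764.71 px → 882.36 each side.

882 px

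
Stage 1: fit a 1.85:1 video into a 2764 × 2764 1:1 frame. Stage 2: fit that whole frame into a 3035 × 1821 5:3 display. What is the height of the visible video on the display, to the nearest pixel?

984 px

1.85:1 in 2764×2764: fills the width, so the video is 2764.00 × 1494.05.
Second fit — the 1:1 canvas into 3035×1821 spans the height: 1821.00 × 1821.00 (×0.6588 from 2764×2764).
The video scales with it: height 1494.05 × 0.6588 ≈ 984.32.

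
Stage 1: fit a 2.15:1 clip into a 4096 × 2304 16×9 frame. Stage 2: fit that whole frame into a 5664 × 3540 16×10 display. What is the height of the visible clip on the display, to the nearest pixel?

2634 px

Inside the 4096×2304 canvas the clip is width-limited at 4096.00 × 1905.12.
Second fit — the 16×9 canvas into 5664×3540 spans the width: 5664.00 × 3186.00 (×1.3828 from 4096×2304).
Applying the same ×1.3828: 1905.12 → 2634.42.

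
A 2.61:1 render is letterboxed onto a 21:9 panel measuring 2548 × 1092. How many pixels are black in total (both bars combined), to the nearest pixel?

294943 pixels

2.61:1 (2.610) > 21:9 (2.333), so the render fills the width.
Content height = 2548 / 2.610 ≈ 976.2452 px.
Leftover height: 1092 − 976.2452 = 115.7548 px.
Bar area = 115.7548 × 2548 ≈ 294943 px.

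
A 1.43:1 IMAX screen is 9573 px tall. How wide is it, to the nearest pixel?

9573 × 1.430 = 13689.39.

13689 px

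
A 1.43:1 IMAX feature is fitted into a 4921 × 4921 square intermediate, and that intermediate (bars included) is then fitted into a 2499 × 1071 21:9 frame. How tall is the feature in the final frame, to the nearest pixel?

First fit — 1.43:1 IMAX into 4921×4921 spans the width: 4921.00 × 3441.26.
The square canvas is height-limited in 2499×1071, giving 1071.00 × 1071.00; scale factor 0.2176.
The feature scales with it: height 3441.26 × 0.2176 ≈ 748.95.

749 px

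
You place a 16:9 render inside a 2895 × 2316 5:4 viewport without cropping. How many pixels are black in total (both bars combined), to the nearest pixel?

1990493 pixels

16:9 is wider than 5:4, so it spans the full width.
That makes the image 1628.4375 px tall (2895 × 9/16).
Leftover height: 2316 − 1628.4375 = 687.5625 px.
Bar area = 687.5625 × 2895 ≈ 1990493 px.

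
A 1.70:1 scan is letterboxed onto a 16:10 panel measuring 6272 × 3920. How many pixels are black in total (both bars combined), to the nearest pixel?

1.70:1 (1.700) > 16:10 (1.600), so the scan fills the width.
That makes the image 3689.4118 px tall (6272 / 1.700).
Black = 3920 − 3689.4118 = 230.5882 px.
Across the 6272-px span: 230.5882 × 6272 ≈ 1446249 px.

1446249 pixels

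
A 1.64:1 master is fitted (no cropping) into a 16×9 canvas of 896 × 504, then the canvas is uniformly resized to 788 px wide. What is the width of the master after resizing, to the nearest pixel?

727 px

Fitted into 896×504, the master spans the height; its width is 504 × 1.640 ≈ 826.56 px.
The frame scales by 788/896 = 0.8795; 826.56 × 0.8795 ≈ 726.93 px.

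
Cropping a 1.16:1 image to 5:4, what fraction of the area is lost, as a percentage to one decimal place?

The width stays; only height is cut (since 5:4 is wider than 1.16:1).
Fraction kept = (1.160)/(1.250) ≈ 92.80%, so 7.20% is lost.

7.2%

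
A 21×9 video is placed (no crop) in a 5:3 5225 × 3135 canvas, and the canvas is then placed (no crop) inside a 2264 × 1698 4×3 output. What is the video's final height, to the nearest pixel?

Inside the 5225×3135 canvas the video is width-limited at 5225.00 × 2239.29.
5:3 in 2264×1698: fills the width, so the intermediate becomes 2264.00 × 1358.40 — a scale of ×0.4333.
So the video's height is 2239.29 × 0.4333 ≈ 970.29.

970 px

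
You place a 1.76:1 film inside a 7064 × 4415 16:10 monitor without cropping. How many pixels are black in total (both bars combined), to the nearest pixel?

1.76:1 is wider than 16:10, so it spans the full width.
That makes the image 4013.6364 px tall (7064 / 1.760).
4415 − 4013.6364 = 401.3636 px of bars.
That's 401.3636 × 7064 ≈ 2835233 black pixels.

2835233 pixels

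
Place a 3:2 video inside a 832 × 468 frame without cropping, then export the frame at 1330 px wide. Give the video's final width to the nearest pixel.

Fitted into 832×468, the video spans the height; its width is 468 × 3/2 ≈ 702.00 px.
Resizing to 1330 px wide multiplies everything by 1.5986: 702.00 → 1122.19 px.

1122 px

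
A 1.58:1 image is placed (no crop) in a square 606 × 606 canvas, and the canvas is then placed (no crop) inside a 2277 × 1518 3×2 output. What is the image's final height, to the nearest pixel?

961 px

1.58:1 in 606×606: fills the width, so the image is 606.00 × 383.54.
Second fit — the square canvas into 2277×1518 spans the height: 1518.00 × 1518.00 (×2.5050 from 606×606).
So the image's height is 383.54 × 2.5050 ≈ 960.76.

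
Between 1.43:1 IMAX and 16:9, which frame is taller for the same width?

1.43 and 16:9 = 1.778; 1.778 > 1.43. The smaller width-to-height ratio is the taller frame.

1.43:1 IMAX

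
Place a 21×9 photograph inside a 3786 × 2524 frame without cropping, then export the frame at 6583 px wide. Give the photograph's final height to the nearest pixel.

2821 px

In the 3786×2524 frame the photograph fills the width: height = 3786 × 9/21 ≈ 1622.57 px.
Resizing to 6583 px wide multiplies everything by 1.7388: 1622.57 → 2821.29 px.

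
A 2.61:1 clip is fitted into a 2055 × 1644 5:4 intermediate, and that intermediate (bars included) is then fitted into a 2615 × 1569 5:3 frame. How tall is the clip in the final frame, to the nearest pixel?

751 px

First fit — 2.61:1 into 2055×1644 spans the width: 2055.00 × 787.36.
Second fit — the 5:4 canvas into 2615×1569 spans the height: 1961.25 × 1569.00 (×0.9544 from 2055×1644).
Applying the same ×0.9544: 787.36 → 751.44.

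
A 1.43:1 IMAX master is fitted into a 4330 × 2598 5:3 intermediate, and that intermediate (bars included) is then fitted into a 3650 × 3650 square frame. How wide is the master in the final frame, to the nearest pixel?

First fit — 1.43:1 IMAX into 4330×2598 spans the height: 3715.14 × 2598.00.
The 5:3 canvas is width-limited in 3650×3650, giving 3650.00 × 2190.00; scale factor 0.8430.
So the master's width is 3715.14 × 0.8430 ≈ 3131.70.

3132 px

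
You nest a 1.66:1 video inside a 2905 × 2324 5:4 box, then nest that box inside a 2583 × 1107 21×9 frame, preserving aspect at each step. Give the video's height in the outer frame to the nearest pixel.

834 px

1.66:1 in 2905×2324: fills the width, so the video is 2905.00 × 1750.00.
Second fit — the 5:4 canvas into 2583×1107 spans the height: 1383.75 × 1107.00 (×0.4763 from 2905×2324).
Applying the same ×0.4763: 1750.00 → 833.58.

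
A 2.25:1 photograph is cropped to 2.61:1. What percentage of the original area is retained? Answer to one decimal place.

86.2%

2.61:1 is wider than 2.25:1, so the crop keeps the full width and trims the height.
Area ratio = (2.250)/(2.610) = 86.21% retained.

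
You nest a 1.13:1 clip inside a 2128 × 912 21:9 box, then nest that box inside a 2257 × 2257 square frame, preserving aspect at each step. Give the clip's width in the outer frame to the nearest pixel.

1093 px

1.13:1 in 2128×912: fills the height, so the clip is 1030.56 × 912.00.
The 21:9 canvas is width-limited in 2257×2257, giving 2257.00 × 967.29; scale factor 1.0606.
Applying the same ×1.0606: 1030.56 → 1093.03.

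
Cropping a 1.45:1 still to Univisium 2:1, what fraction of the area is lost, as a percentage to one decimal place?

27.5%

The width stays; only height is cut (since Univisium 2:1 is wider than 1.45:1).
Area ratio = (1.450)/(2.000) = 72.50%; the remaining 27.50% is cropped out.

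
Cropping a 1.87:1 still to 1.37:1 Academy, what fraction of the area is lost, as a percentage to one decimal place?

Going from 1.87:1 to 1.37:1 Academy means cutting width while keeping height.
Area ratio = (1.370)/(1.870) = 73.26%; the remaining 26.74% is cropped out.

26.7%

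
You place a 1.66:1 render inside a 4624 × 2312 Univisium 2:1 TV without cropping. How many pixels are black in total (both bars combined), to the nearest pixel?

1817417 pixels

1.66:1 (1.660) < Univisium 2:1 (2.000), so the render fills the height.
Content width = 2312 × 1.660 ≈ 3837.9200 px.
Leftover width: 4624 − 3837.9200 = 786.0800 px.
Across the 2312-px span: 786.0800 × 2312 ≈ 1817417 px.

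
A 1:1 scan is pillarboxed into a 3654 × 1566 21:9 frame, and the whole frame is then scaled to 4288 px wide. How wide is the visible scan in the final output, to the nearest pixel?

Fitted into 3654×1566, the scan spans the height; its width is 1566 × 1/1 ≈ 1566.00 px.
Scaling 3654 → 4288 is ×1.1735, so the width becomes 1566.00 × 1.1735 ≈ 1837.71 px.

1838 px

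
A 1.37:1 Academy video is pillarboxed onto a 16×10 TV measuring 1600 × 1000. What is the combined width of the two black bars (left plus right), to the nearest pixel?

1.37:1 Academy is narrower than 16×10, so it spans the full height.
The video is 1000 × 1.370 ≈ 1370.00 px wide.
Leftover width: 1600 − 1370.00 = 230.00 px.

230 px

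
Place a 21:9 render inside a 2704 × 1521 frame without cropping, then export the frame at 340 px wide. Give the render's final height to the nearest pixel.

146 px

At 2704×1521 the render is width-limited, so height = 2704 × 9/21 ≈ 1158.86 px.
The frame scales by 340/2704 = 0.1257; 1158.86 × 0.1257 ≈ 145.71 px.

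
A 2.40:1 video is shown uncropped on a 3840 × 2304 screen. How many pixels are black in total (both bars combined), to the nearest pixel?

2.40:1 is wider than 5:3, so it spans the full width.
Content height = 3840 / 2.400 ≈ 1600.0000 px.
Leftover height: 2304 − 1600.0000 = 704.0000 px.
Across the 3840-px span: 704.0000 × 3840 ≈ 2703360 px.

2703360 pixels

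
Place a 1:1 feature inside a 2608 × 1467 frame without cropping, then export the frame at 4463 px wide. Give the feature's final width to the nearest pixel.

2510 px

Fitted into 2608×1467, the feature spans the height; its width is 1467 × 1/1 ≈ 1467.00 px.
The frame scales by 4463/2608 = 1.7113; 1467.00 × 1.7113 ≈ 2510.44 px.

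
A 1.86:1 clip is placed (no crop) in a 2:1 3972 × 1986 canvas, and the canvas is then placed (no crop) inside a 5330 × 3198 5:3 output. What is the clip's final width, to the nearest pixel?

4957 px

First fit — 1.86:1 into 3972×1986 spans the height: 3693.96 × 1986.00.
The 2:1 canvas is width-limited in 5330×3198, giving 5330.00 × 2665.00; scale factor 1.3419.
So the clip's width is 3693.96 × 1.3419 ≈ 4956.90.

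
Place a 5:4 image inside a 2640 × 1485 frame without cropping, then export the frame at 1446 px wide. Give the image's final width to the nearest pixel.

Fitted into 2640×1485, the image spans the height; its width is 1485 × 5/4 ≈ 1856.25 px.
Resizing to 1446 px wide multiplies everything by 0.5477: 1856.25 → 1016.72 px.

1017 px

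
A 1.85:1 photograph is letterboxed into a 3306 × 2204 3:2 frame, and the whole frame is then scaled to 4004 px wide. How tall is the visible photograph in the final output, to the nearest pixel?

2164 px

In the 3306×2204 frame the photograph fills the width: height = 3306 / 1.850 ≈ 1787.03 px.
Scaling 3306 → 4004 is ×1.2111, so the height becomes 1787.03 × 1.2111 ≈ 2164.32 px.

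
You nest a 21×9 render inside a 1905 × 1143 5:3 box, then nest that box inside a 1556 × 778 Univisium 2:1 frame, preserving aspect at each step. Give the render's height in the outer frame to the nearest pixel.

556 px

21×9 in 1905×1143: fills the width, so the render is 1905.00 × 816.43.
5:3 in 1556×778: fills the height, so the intermediate becomes 1296.67 × 778.00 — a scale of ×0.6807.
The render scales with it: height 816.43 × 0.6807 ≈ 555.71.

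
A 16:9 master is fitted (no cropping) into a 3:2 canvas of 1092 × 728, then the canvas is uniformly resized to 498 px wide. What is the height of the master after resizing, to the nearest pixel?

At 1092×728 the master is width-limited, so height = 1092 × 9/16 ≈ 614.25 px.
The frame scales by 498/1092 = 0.4560; 614.25 × 0.4560 ≈ 280.12 px.

280 px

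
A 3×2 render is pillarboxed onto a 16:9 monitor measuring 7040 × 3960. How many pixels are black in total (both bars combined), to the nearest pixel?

Since 1.500 < 1.778, the render is height-limited.
That makes the image 5940.0000 px wide (3960 × 3/2).
7040 − 5940.0000 = 1100.0000 px of bars.
That's 1100.0000 × 3960 ≈ 4356000 black pixels.

4356000 pixels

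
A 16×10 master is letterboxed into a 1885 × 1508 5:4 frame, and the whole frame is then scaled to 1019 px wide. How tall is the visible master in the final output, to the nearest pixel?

In the 1885×1508 frame the master fills the width: height = 1885 × 10/16 ≈ 1178.12 px.
Scaling 1885 → 1019 is ×0.5406, so the height becomes 1178.12 × 0.5406 ≈ 636.88 px.

637 px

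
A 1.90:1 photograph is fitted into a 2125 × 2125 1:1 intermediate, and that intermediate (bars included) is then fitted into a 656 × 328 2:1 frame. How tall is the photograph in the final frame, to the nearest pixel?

173 px

1.90:1 in 2125×2125: fills the width, so the photograph is 2125.00 × 1118.42.
1:1 in 656×328: fills the height, so the intermediate becomes 328.00 × 328.00 — a scale of ×0.1544.
The photograph scales with it: height 1118.42 × 0.1544 ≈ 172.63.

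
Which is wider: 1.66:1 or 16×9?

16×9

1.66 and 16×9 = 1.778; 1.778 > 1.66.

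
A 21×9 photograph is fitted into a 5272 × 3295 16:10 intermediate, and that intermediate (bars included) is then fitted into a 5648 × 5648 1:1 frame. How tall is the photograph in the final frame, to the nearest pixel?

2421 px

Inside the 5272×3295 canvas the photograph is width-limited at 5272.00 × 2259.43.
The 16:10 canvas is width-limited in 5648×5648, giving 5648.00 × 3530.00; scale factor 1.0713.
Applying the same ×1.0713: 2259.43 → 2420.57.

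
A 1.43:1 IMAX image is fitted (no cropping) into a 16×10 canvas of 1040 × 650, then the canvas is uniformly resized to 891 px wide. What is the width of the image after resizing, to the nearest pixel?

796 px

Fitted into 1040×650, the image spans the height; its width is 650 × 1.430 ≈ 929.50 px.
Resizing to 891 px wide multiplies everything by 0.8567: 929.50 → 796.33 px.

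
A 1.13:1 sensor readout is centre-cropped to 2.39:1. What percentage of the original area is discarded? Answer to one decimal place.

52.7%

2.39:1 is wider than 1.13:1, so the crop keeps the full width and trims the height.
Area ratio = (1.130)/(2.390) = 47.28%; the remaining 52.72% is cropped out.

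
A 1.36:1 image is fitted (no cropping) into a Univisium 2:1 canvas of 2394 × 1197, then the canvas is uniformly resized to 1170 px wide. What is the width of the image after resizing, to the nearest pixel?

796 px

Fitted into 2394×1197, the image spans the height; its width is 1197 × 1.360 ≈ 1627.92 px.
Scaling 2394 → 1170 is ×0.4887, so the width becomes 1627.92 × 0.4887 ≈ 795.60 px.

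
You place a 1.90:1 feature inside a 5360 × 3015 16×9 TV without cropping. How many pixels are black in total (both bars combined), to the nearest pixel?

1039558 pixels

1.90:1 is wider than 16×9, so it spans the full width.
That makes the image 2821.0526 px tall (5360 / 1.900).
Black = 3015 − 2821.0526 = 193.9474 px.
That's 193.9474 × 5360 ≈ 1039558 black pixels.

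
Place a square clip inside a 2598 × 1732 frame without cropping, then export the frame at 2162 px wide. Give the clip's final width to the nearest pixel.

Fitted into 2598×1732, the clip spans the height; its width is 1732 × 1/1 ≈ 1732.00 px.
Resizing to 2162 px wide multiplies everything by 0.8322: 1732.00 → 1441.33 px.

1441 px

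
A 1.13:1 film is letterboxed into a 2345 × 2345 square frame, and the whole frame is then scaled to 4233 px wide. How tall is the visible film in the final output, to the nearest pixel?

Fitted into 2345×2345, the film spans the width; its height is 2345 / 1.130 ≈ 2075.22 px.
The frame scales by 4233/2345 = 1.8051; 2075.22 × 1.8051 ≈ 3746.02 px.

3746 px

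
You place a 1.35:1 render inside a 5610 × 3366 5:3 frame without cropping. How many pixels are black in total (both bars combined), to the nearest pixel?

3587819 pixels

Since 1.350 < 1.667, the render is height-limited.
The render is 3366 × 1.350 ≈ 4544.1000 px wide.
Black = 5610 − 4544.1000 = 1065.9000 px.
That's 1065.9000 × 3366 ≈ 3587819 black pixels.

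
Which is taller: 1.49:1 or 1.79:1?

1.49 and 1.79; 1.79 > 1.49. The smaller width-to-height ratio is the taller frame.

1.49:1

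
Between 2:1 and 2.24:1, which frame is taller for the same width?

2 and 2.24; 2.24 > 2. The smaller width-to-height ratio is the taller frame.

2:1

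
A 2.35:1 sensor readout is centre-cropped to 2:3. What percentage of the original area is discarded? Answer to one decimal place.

71.6%

2:3 is narrower than 2.35:1, so the crop keeps the full height and trims the width.
Area ratio = (0.667)/(2.350) = 28.37%; the remaining 71.63% is cropped out.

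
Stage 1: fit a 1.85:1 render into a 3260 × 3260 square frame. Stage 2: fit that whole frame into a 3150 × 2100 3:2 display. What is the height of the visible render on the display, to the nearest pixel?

Inside the 3260×3260 canvas the render is width-limited at 3260.00 × 1762.16.
square in 3150×2100: fills the height, so the intermediate becomes 2100.00 × 2100.00 — a scale of ×0.6442.
So the render's height is 1762.16 × 0.6442 ≈ 1135.14.

1135 px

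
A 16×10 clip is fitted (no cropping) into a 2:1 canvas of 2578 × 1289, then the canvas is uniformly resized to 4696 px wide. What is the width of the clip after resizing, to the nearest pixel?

3757 px

Fitted into 2578×1289, the clip spans the height; its width is 1289 × 16/10 ≈ 2062.40 px.
The frame scales by 4696/2578 = 1.8216; 2062.40 × 1.8216 ≈ 3756.80 px.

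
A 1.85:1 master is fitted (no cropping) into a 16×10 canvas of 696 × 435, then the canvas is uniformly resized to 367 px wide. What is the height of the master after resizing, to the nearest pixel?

198 px

At 696×435 the master is width-limited, so height = 696 / 1.850 ≈ 376.22 px.
The frame scales by 367/696 = 0.5273; 376.22 × 0.5273 ≈ 198.38 px.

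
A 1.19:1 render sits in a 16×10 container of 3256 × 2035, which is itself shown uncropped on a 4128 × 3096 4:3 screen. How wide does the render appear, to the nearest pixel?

Inside the 3256×2035 canvas the render is height-limited at 2421.65 × 2035.00.
The 16×10 canvas is width-limited in 4128×3096, giving 4128.00 × 2580.00; scale factor 1.2678.
Applying the same ×1.2678: 2421.65 → 3070.20.

3070 px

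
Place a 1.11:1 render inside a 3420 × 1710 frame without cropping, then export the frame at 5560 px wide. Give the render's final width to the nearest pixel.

Fitted into 3420×1710, the render spans the height; its width is 1710 × 1.110 ≈ 1898.10 px.
The frame scales by 5560/3420 = 1.6257; 1898.10 × 1.6257 ≈ 3085.80 px.

3086 px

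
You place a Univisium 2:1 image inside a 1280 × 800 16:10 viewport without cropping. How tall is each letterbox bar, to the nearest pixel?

80 px

Univisium 2:1 (2.000) > 16:10 (1.600), so the image fills the width.
That makes the image 640.00 px tall (1280 × 1/2).
Black = 800 − 640.00 = 160.00 px, or 80.00 per bar.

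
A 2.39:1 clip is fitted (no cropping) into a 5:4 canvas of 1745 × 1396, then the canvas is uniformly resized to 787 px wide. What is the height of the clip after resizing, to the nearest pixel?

329 px

In the 1745×1396 frame the clip fills the width: height = 1745 / 2.390 ≈ 730.13 px.
The frame scales by 787/1745 = 0.4510; 730.13 × 0.4510 ≈ 329.29 px.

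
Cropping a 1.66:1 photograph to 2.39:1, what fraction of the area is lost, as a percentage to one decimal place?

30.5%

Going from 1.66:1 to 2.39:1 means cutting height while keeping width.
Fraction kept = (1.660)/(2.390) ≈ 69.46%, so 30.54% is lost.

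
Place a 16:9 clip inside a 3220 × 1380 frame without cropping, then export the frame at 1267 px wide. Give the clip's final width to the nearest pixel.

Fitted into 3220×1380, the clip spans the height; its width is 1380 × 16/9 ≈ 2453.33 px.
Resizing to 1267 px wide multiplies everything by 0.3935: 2453.33 → 965.33 px.

965 px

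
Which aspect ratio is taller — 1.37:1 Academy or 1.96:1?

1.37:1 Academy

1.37 and 1.96; 1.96 > 1.37. The smaller width-to-height ratio is the taller frame.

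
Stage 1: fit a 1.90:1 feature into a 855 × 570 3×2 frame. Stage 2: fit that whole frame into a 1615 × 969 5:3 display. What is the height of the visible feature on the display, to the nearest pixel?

765 px

1.90:1 in 855×570: fills the width, so the feature is 855.00 × 450.00.
Second fit — the 3×2 canvas into 1615×969 spans the height: 1453.50 × 969.00 (×1.7000 from 855×570).
Applying the same ×1.7000: 450.00 → 765.00.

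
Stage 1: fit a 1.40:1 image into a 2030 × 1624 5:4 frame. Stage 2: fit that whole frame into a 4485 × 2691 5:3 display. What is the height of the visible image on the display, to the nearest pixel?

2403 px

First fit — 1.40:1 into 2030×1624 spans the width: 2030.00 × 1450.00.
Second fit — the 5:4 canvas into 4485×2691 spans the height: 3363.75 × 2691.00 (×1.6570 from 2030×1624).
The image scales with it: height 1450.00 × 1.6570 ≈ 2402.68.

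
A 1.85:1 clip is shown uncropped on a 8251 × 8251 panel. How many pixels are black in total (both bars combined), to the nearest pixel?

Since 1.850 > 1.000, the clip is width-limited.
That makes the image 4460.0000 px tall (8251 / 1.850).
Leftover height: 8251 − 4460.0000 = 3791.0000 px.
Bar area = 3791.0000 × 8251 ≈ 31279541 px.

31279541 pixels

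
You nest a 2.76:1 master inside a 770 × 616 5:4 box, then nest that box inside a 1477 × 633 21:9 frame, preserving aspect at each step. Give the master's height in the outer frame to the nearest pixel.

Inside the 770×616 canvas the master is width-limited at 770.00 × 278.99.
The 5:4 canvas is height-limited in 1477×633, giving 791.25 × 633.00; scale factor 1.0276.
So the master's height is 278.99 × 1.0276 ≈ 286.68.

287 px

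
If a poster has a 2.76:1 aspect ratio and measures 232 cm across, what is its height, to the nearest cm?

232 / 2.760 = 84.06.

84 cm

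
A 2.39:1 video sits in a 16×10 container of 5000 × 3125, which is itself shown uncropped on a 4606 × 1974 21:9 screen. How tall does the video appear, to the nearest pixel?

1322 px

Inside the 5000×3125 canvas the video is width-limited at 5000.00 × 2092.05.
16×10 in 4606×1974: fills the height, so the intermediate becomes 3158.40 × 1974.00 — a scale of ×0.6317.
The video scales with it: height 2092.05 × 0.6317 ≈ 1321.51.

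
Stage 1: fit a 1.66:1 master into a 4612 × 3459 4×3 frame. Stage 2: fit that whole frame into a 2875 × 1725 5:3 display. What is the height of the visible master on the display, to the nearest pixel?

1386 px

First fit — 1.66:1 into 4612×3459 spans the width: 4612.00 × 2778.31.
The 4×3 canvas is height-limited in 2875×1725, giving 2300.00 × 1725.00; scale factor 0.4987.
The master scales with it: height 2778.31 × 0.4987 ≈ 1385.54.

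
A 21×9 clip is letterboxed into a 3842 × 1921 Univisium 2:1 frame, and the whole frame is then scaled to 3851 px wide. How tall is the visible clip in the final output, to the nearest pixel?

At 3842×1921 the clip is width-limited, so height = 3842 × 9/21 ≈ 1646.57 px.
Resizing to 3851 px wide multiplies everything by 1.0023: 1646.57 → 1650.43 px.

1650 px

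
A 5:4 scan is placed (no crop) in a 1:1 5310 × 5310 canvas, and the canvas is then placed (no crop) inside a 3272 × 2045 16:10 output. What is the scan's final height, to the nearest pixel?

1636 px

5:4 in 5310×5310: fills the width, so the scan is 5310.00 × 4248.00.
Second fit — the 1:1 canvas into 3272×2045 spans the height: 2045.00 × 2045.00 (×0.3851 from 5310×5310).
Applying the same ×0.3851: 4248.00 → 1636.00.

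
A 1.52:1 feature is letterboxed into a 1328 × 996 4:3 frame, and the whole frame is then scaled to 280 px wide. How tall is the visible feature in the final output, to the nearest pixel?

184 px

At 1328×996 the feature is width-limited, so height = 1328 / 1.520 ≈ 873.68 px.
Resizing to 280 px wide multiplies everything by 0.2108: 873.68 → 184.21 px.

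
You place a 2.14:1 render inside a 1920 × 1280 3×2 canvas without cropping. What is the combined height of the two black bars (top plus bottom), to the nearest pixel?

2.14:1 (2.140) > 3×2 (1.500), so the render fills the width.
That makes the image 897.20 px tall (1920 / 2.140).
1280 − 897.20 = 382.80 px of bars.

383 px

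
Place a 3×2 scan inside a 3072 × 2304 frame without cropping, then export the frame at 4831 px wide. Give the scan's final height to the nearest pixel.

3221 px

In the 3072×2304 frame the scan fills the width: height = 3072 × 2/3 ≈ 2048.00 px.
The frame scales by 4831/3072 = 1.5726; 2048.00 × 1.5726 ≈ 3220.67 px.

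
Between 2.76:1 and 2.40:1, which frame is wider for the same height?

2.76:1

2.76 and 2.4; 2.76 > 2.4.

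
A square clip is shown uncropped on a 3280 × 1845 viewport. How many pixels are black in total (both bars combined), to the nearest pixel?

square (1.000) < 16:9 (1.778), so the clip fills the height.
The clip is 1845 × 1/1 ≈ 1845.0000 px wide.
Leftover width: 3280 − 1845.0000 = 1435.0000 px.
Bar area = 1435.0000 × 1845 ≈ 2647575 px.

2647575 pixels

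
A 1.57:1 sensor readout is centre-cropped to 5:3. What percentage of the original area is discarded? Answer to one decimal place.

5.8%

5:3 is wider than 1.57:1, so the crop keeps the full width and trims the height.
Fraction kept = (1.570)/(1.667) ≈ 94.20%, so 5.80% is lost.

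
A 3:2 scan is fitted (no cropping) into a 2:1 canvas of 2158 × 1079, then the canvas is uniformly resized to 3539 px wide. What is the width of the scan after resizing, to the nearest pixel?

Fitted into 2158×1079, the scan spans the height; its width is 1079 × 3/2 ≈ 1618.50 px.
Resizing to 3539 px wide multiplies everything by 1.6399: 1618.50 → 2654.25 px.

2654 px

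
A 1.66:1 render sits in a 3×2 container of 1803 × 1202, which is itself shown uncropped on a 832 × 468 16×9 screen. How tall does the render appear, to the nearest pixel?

423 px

Inside the 1803×1202 canvas the render is width-limited at 1803.00 × 1086.14.
The 3×2 canvas is height-limited in 832×468, giving 702.00 × 468.00; scale factor 0.3894.
The render scales with it: height 1086.14 × 0.3894 ≈ 422.89.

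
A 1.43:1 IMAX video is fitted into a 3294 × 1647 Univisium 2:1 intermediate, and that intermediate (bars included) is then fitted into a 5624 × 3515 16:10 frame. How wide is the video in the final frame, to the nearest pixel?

Inside the 3294×1647 canvas the video is height-limited at 2355.21 × 1647.00.
The Univisium 2:1 canvas is width-limited in 5624×3515, giving 5624.00 × 2812.00; scale factor 1.7073.
The video scales with it: width 2355.21 × 1.7073 ≈ 4021.16.

4021 px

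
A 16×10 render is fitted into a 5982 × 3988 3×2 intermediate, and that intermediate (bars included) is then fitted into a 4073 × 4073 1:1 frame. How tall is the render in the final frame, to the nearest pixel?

Inside the 5982×3988 canvas the render is width-limited at 5982.00 × 3738.75.
The 3×2 canvas is width-limited in 4073×4073, giving 4073.00 × 2715.33; scale factor 0.6809.
So the render's height is 3738.75 × 0.6809 ≈ 2545.62.

2546 px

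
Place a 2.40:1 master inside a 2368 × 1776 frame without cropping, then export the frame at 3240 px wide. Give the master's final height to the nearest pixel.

Fitted into 2368×1776, the master spans the width; its height is 2368 / 2.400 ≈ 986.67 px.
Scaling 2368 → 3240 is ×1.3682, so the height becomes 986.67 × 1.3682 ≈ 1350.00 px.

1350 px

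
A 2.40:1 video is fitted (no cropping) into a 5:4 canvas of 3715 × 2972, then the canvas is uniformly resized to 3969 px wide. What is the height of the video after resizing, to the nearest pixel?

1654 px

Fitted into 3715×2972, the video spans the width; its height is 3715 / 2.400 ≈ 1547.92 px.
Resizing to 3969 px wide multiplies everything by 1.0684: 1547.92 → 1653.75 px.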